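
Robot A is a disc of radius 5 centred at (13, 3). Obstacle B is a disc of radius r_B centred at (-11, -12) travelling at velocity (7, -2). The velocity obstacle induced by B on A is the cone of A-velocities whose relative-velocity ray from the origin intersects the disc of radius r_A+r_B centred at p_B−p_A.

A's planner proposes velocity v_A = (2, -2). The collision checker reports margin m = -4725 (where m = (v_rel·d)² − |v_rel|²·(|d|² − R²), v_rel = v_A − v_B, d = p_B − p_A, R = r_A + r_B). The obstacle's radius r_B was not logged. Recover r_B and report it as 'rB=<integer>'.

m = -4725
d = (-24, -15);  v_rel = (-5, 0),  |v_rel|² = 25
v_rel×d = (-5)·(-15) − (0)·(-24) = 75
since m = R²·25 − 75²:  R² = (5625 + -4725) / 25 = 36
R = √36 = 6  ⇒  r_B = 6 − 5 = 1

rB=1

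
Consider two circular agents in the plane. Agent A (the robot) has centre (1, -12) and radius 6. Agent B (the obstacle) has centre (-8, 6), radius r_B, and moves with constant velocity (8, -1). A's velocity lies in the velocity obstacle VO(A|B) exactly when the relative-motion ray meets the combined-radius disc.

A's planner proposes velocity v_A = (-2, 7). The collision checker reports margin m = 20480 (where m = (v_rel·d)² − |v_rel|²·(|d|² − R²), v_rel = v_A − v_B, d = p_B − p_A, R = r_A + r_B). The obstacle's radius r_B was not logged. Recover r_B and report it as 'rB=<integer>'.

m = 20480
d = (-9, 18);  v_rel = (-10, 8),  |v_rel|² = 164
v_rel×d = (-10)·(18) − (8)·(-9) = -108
since m = R²·164 − (-108)²:  R² = (11664 + 20480) / 164 = 196
R = √196 = 14  ⇒  r_B = 14 − 6 = 8

rB=8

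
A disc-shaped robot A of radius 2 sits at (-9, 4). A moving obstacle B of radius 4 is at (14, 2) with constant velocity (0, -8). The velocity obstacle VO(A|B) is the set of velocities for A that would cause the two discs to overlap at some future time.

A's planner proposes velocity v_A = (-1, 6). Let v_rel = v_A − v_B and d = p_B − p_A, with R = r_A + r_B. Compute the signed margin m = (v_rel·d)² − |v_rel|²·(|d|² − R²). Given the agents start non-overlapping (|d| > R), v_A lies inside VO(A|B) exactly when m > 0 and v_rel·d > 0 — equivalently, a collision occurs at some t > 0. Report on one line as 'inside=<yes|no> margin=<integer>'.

d = (23, -2),  |d|² = 533;  R = 2+4 = 6,  c = 533−6² = 497
v_rel = (-1, 14),  |v_rel|² = 197;  v_rel·d = (-1)·(23) + (14)·(-2) = -51
197·t² + 102·t + 497 = 0  ⇒  m = (-51)² − 197·497 = -95308
m = -95308 < 0,  v_rel·d = -51 < 0  ⇒  outside

inside=no margin=-95308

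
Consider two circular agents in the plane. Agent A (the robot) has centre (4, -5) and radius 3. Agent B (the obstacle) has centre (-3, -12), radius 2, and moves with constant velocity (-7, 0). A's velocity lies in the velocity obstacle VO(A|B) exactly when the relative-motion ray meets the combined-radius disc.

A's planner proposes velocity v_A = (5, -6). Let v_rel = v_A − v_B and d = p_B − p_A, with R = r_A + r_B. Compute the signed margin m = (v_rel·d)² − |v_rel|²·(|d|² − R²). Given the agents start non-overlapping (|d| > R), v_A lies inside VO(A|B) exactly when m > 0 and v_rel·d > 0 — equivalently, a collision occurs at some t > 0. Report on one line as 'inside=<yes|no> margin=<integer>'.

d = (-7, -7),  |d|² = 98;  R = 3+2 = 5,  c = 98−5² = 73
v_rel = (12, -6),  |v_rel|² = 180;  v_rel·d = (12)·(-7) + (-6)·(-7) = -42
180·t² + 84·t + 73 = 0  ⇒  m = (-42)² − 180·73 = -11376
m = -11376 < 0,  v_rel·d = -42 < 0  ⇒  outside

inside=no margin=-11376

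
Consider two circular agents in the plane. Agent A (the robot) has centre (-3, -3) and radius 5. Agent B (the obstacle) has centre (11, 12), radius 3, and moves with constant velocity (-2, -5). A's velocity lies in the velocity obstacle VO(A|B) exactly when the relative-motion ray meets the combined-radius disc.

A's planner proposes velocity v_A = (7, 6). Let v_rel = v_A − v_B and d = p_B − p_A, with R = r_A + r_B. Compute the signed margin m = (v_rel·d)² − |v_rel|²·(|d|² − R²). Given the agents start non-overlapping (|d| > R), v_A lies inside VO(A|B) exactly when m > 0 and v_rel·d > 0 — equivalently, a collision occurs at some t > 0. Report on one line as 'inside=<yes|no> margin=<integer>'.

d = (14, 15),  |d|² = 421;  R = 5+3 = 8,  c = 421−8² = 357
v_rel = (9, 11),  |v_rel|² = 202;  v_rel·d = (9)·(14) + (11)·(15) = 291
202·t² − 582·t + 357 = 0  ⇒  m = 291² − 202·357 = 12567
m = 12567 > 0,  v_rel·d = 291 > 0  ⇒  inside

inside=yes margin=12567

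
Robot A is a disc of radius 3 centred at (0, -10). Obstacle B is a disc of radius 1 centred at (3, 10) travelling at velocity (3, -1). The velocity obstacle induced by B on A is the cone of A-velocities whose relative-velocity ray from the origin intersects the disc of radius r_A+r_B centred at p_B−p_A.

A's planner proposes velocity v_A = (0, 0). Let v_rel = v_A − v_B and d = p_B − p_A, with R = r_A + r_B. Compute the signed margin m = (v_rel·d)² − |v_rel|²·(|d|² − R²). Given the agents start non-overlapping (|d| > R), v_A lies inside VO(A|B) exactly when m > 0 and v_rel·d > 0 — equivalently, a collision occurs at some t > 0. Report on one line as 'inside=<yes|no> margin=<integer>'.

d = (3, 20),  |d|² = 409;  R = 3+1 = 4,  c = 409−4² = 393
v_rel = (-3, 1),  |v_rel|² = 10;  v_rel·d = (-3)·(3) + (1)·(20) = 11
10·t² − 22·t + 393 = 0  ⇒  m = 11² − 10·393 = -3809
m = -3809 < 0,  v_rel·d = 11 > 0  ⇒  outside

inside=no margin=-3809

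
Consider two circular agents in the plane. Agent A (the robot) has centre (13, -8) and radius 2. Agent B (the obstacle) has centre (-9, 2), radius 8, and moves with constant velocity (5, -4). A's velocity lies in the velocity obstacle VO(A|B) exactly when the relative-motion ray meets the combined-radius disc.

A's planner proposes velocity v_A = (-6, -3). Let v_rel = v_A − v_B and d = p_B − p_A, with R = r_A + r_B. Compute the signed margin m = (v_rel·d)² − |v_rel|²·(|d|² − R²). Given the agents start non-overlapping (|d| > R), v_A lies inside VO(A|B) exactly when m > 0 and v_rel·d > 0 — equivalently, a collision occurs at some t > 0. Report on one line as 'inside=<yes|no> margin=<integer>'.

d = (-22, 10),  |d|² = 584;  R = 2+8 = 10,  c = 584−10² = 484
v_rel = (-11, 1),  |v_rel|² = 122;  v_rel·d = (-11)·(-22) + (1)·(10) = 252
122·t² − 504·t + 484 = 0  ⇒  m = 252² − 122·484 = 4456
m = 4456 > 0,  v_rel·d = 252 > 0  ⇒  inside

inside=yes margin=4456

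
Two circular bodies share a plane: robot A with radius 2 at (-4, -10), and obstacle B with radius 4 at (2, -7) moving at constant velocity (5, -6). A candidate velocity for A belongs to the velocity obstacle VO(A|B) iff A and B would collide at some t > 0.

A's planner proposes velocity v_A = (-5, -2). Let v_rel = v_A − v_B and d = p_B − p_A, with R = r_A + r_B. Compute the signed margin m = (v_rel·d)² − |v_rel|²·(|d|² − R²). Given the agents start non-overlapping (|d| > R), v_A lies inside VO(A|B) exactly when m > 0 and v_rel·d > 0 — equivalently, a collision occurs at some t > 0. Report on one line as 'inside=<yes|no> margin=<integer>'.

d = (6, 3),  |d|² = 45;  R = 2+4 = 6,  c = 45−6² = 9
v_rel = (-10, 4),  |v_rel|² = 116;  v_rel·d = (-10)·(6) + (4)·(3) = -48
116·t² + 96·t + 9 = 0  ⇒  m = (-48)² − 116·9 = 1260
m = 1260 > 0,  v_rel·d = -48 < 0  ⇒  outside

inside=no margin=1260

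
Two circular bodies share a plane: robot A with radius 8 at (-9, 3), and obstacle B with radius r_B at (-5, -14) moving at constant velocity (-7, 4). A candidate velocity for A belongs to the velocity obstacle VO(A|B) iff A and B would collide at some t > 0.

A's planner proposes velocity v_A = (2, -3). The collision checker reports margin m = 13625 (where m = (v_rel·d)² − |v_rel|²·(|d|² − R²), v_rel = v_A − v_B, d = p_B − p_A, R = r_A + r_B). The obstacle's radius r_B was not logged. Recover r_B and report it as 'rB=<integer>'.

m = 13625
d = (4, -17);  v_rel = (9, -7),  |v_rel|² = 130
v_rel×d = (9)·(-17) − (-7)·(4) = -125
since m = R²·130 − (-125)²:  R² = (15625 + 13625) / 130 = 225
R = √225 = 15  ⇒  r_B = 15 − 8 = 7

rB=7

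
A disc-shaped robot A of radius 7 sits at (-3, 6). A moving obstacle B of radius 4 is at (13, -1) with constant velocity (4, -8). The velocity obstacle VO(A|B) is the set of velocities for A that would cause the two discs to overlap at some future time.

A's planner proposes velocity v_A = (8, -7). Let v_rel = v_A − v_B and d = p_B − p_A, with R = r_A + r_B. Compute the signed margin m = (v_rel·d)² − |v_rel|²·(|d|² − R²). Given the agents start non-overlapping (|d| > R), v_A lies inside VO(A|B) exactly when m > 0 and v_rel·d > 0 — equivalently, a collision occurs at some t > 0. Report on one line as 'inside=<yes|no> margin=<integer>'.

d = (16, -7),  |d|² = 305;  R = 7+4 = 11,  c = 305−11² = 184
v_rel = (4, 1),  |v_rel|² = 17;  v_rel·d = (4)·(16) + (1)·(-7) = 57
17·t² − 114·t + 184 = 0  ⇒  m = 57² − 17·184 = 121
m = 121 > 0,  v_rel·d = 57 > 0  ⇒  inside

inside=yes margin=121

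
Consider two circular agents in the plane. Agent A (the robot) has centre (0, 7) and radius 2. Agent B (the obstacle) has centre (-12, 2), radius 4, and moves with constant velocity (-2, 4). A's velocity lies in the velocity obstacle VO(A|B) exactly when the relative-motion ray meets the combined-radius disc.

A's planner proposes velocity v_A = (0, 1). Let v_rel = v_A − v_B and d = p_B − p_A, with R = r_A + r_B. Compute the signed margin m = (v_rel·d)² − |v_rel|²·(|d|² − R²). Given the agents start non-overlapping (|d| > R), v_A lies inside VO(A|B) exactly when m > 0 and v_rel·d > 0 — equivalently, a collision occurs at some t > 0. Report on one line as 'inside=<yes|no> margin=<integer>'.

d = (-12, -5),  |d|² = 169;  R = 2+4 = 6,  c = 169−6² = 133
v_rel = (2, -3),  |v_rel|² = 13;  v_rel·d = (2)·(-12) + (-3)·(-5) = -9
13·t² + 18·t + 133 = 0  ⇒  m = (-9)² − 13·133 = -1648
m = -1648 < 0,  v_rel·d = -9 < 0  ⇒  outside

inside=no margin=-1648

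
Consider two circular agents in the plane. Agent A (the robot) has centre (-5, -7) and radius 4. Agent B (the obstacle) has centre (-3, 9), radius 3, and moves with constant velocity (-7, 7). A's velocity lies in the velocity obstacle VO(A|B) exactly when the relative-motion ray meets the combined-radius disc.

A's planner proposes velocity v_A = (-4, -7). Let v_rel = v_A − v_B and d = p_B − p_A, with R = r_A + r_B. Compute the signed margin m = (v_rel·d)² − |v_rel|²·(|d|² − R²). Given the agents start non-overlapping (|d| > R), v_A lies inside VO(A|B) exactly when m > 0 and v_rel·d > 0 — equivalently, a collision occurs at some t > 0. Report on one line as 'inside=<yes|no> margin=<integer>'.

d = (2, 16),  |d|² = 260;  R = 4+3 = 7,  c = 260−7² = 211
v_rel = (3, -14),  |v_rel|² = 205;  v_rel·d = (3)·(2) + (-14)·(16) = -218
205·t² + 436·t + 211 = 0  ⇒  m = (-218)² − 205·211 = 4269
m = 4269 > 0,  v_rel·d = -218 < 0  ⇒  outside

inside=no margin=4269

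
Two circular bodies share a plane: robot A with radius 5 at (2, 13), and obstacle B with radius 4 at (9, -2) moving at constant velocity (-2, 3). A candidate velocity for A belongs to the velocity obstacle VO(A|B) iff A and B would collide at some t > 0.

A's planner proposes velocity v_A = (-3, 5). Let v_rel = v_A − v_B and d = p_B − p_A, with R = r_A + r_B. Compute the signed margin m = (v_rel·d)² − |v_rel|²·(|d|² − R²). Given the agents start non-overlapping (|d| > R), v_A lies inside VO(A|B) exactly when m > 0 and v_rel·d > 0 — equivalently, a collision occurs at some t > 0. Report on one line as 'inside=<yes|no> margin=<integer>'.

d = (7, -15),  |d|² = 274;  R = 5+4 = 9,  c = 274−9² = 193
v_rel = (-1, 2),  |v_rel|² = 5;  v_rel·d = (-1)·(7) + (2)·(-15) = -37
5·t² + 74·t + 193 = 0  ⇒  m = (-37)² − 5·193 = 404
m = 404 > 0,  v_rel·d = -37 < 0  ⇒  outside

inside=no margin=404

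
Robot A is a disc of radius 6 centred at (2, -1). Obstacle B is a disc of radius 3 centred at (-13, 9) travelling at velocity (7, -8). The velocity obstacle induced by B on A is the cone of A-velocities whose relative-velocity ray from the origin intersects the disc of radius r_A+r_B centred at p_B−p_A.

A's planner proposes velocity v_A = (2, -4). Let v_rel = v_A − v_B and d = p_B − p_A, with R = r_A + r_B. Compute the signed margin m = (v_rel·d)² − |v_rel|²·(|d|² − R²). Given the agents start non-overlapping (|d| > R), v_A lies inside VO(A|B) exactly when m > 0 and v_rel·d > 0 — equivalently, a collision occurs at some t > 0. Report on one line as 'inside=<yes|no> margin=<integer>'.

d = (-15, 10),  |d|² = 325;  R = 6+3 = 9,  c = 325−9² = 244
v_rel = (-5, 4),  |v_rel|² = 41;  v_rel·d = (-5)·(-15) + (4)·(10) = 115
41·t² − 230·t + 244 = 0  ⇒  m = 115² − 41·244 = 3221
m = 3221 > 0,  v_rel·d = 115 > 0  ⇒  inside

inside=yes margin=3221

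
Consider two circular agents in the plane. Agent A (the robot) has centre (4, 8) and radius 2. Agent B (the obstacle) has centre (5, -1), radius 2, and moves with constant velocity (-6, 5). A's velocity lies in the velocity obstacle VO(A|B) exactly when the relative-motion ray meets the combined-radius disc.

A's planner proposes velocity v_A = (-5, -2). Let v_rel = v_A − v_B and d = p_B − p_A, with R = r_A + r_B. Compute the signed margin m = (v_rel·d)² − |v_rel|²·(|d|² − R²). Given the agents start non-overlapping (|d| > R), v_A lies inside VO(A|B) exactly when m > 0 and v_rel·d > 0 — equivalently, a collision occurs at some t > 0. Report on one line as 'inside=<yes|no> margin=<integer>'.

d = (1, -9),  |d|² = 82;  R = 2+2 = 4,  c = 82−4² = 66
v_rel = (1, -7),  |v_rel|² = 50;  v_rel·d = (1)·(1) + (-7)·(-9) = 64
50·t² − 128·t + 66 = 0  ⇒  m = 64² − 50·66 = 796
m = 796 > 0,  v_rel·d = 64 > 0  ⇒  inside

inside=yes margin=796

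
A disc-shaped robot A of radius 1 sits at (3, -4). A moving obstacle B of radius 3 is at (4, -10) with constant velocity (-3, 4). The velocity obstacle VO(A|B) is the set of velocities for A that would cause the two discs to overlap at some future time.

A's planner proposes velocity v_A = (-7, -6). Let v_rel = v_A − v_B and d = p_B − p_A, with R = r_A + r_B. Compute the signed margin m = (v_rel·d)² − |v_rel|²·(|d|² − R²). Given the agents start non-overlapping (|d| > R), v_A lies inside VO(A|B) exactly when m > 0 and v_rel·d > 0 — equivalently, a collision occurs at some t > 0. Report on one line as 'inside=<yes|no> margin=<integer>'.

d = (1, -6),  |d|² = 37;  R = 1+3 = 4,  c = 37−4² = 21
v_rel = (-4, -10),  |v_rel|² = 116;  v_rel·d = (-4)·(1) + (-10)·(-6) = 56
116·t² − 112·t + 21 = 0  ⇒  m = 56² − 116·21 = 700
m = 700 > 0,  v_rel·d = 56 > 0  ⇒  inside

inside=yes margin=700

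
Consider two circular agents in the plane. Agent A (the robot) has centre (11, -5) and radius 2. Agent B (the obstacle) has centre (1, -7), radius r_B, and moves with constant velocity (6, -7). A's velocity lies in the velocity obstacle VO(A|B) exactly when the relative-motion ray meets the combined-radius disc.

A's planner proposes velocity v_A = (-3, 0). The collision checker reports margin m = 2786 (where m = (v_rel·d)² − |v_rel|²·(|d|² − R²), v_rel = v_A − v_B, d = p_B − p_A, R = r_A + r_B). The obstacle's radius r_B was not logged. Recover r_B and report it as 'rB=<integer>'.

m = 2786
d = (-10, -2);  v_rel = (-9, 7),  |v_rel|² = 130
v_rel×d = (-9)·(-2) − (7)·(-10) = 88
since m = R²·130 − 88²:  R² = (7744 + 2786) / 130 = 81
R = √81 = 9  ⇒  r_B = 9 − 2 = 7

rB=7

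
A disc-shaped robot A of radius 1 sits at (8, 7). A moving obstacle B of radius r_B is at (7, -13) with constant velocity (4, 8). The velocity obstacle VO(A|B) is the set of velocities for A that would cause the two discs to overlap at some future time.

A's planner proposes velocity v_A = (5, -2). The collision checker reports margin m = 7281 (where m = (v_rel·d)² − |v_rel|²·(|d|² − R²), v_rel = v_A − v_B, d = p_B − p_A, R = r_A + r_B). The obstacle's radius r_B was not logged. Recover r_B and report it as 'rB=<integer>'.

m = 7281
d = (-1, -20);  v_rel = (1, -10),  |v_rel|² = 101
v_rel×d = (1)·(-20) − (-10)·(-1) = -30
since m = R²·101 − (-30)²:  R² = (900 + 7281) / 101 = 81
R = √81 = 9  ⇒  r_B = 9 − 1 = 8

rB=8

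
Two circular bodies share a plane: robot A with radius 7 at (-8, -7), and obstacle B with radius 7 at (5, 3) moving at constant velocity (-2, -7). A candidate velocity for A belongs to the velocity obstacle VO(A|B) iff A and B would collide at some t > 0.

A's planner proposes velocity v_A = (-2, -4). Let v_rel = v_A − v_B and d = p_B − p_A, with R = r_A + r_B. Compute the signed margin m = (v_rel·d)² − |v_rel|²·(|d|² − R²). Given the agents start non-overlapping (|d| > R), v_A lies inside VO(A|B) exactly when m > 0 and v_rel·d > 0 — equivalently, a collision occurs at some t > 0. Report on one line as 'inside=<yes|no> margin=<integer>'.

d = (13, 10),  |d|² = 269;  R = 7+7 = 14,  c = 269−14² = 73
v_rel = (0, 3),  |v_rel|² = 9;  v_rel·d = (0)·(13) + (3)·(10) = 30
9·t² − 60·t + 73 = 0  ⇒  m = 30² − 9·73 = 243
m = 243 > 0,  v_rel·d = 30 > 0  ⇒  inside

inside=yes margin=243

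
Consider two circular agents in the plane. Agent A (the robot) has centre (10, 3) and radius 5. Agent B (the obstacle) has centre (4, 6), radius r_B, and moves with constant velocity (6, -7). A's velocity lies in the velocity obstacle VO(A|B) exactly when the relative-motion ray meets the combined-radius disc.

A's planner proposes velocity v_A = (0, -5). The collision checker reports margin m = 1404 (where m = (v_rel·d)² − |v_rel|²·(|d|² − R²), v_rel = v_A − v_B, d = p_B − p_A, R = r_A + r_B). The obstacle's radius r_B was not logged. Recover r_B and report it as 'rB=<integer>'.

m = 1404
d = (-6, 3);  v_rel = (-6, 2),  |v_rel|² = 40
v_rel×d = (-6)·(3) − (2)·(-6) = -6
since m = R²·40 − (-6)²:  R² = (36 + 1404) / 40 = 36
R = √36 = 6  ⇒  r_B = 6 − 5 = 1

rB=1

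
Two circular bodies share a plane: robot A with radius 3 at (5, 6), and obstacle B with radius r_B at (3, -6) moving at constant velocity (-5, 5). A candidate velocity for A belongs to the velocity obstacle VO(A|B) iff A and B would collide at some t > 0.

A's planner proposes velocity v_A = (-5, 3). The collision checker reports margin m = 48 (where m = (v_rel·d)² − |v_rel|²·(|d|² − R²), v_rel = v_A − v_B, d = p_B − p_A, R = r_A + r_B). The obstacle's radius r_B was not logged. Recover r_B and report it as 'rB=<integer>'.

m = 48
d = (-2, -12);  v_rel = (0, -2),  |v_rel|² = 4
v_rel×d = (0)·(-12) − (-2)·(-2) = -4
since m = R²·4 − (-4)²:  R² = (16 + 48) / 4 = 16
R = √16 = 4  ⇒  r_B = 4 − 3 = 1

rB=1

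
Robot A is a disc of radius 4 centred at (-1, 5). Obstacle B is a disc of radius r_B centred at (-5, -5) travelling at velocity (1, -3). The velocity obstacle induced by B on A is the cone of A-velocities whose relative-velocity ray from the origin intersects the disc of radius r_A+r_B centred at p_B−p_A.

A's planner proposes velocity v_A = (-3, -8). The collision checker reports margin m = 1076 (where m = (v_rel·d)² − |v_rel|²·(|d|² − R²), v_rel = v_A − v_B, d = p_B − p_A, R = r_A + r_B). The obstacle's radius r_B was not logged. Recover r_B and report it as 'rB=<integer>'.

m = 1076
d = (-4, -10);  v_rel = (-4, -5),  |v_rel|² = 41
v_rel×d = (-4)·(-10) − (-5)·(-4) = 20
since m = R²·41 − 20²:  R² = (400 + 1076) / 41 = 36
R = √36 = 6  ⇒  r_B = 6 − 4 = 2

rB=2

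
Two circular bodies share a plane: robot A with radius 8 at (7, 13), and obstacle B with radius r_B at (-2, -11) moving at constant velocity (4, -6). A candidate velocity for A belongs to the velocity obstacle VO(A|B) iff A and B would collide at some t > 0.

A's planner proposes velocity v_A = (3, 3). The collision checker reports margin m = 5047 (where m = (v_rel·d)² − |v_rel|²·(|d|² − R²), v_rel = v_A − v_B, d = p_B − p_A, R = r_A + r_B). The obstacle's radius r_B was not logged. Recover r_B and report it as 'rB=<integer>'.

m = 5047
d = (-9, -24);  v_rel = (-1, 9),  |v_rel|² = 82
v_rel×d = (-1)·(-24) − (9)·(-9) = 105
since m = R²·82 − 105²:  R² = (11025 + 5047) / 82 = 196
R = √196 = 14  ⇒  r_B = 14 − 8 = 6

rB=6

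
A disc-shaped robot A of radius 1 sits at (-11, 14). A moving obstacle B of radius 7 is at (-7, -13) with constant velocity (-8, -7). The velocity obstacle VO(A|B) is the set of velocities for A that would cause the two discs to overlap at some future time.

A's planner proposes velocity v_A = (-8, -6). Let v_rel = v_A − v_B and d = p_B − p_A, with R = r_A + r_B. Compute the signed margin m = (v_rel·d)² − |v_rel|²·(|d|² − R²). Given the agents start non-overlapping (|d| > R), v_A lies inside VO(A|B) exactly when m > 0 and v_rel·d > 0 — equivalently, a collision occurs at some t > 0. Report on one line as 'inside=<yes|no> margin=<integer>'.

d = (4, -27),  |d|² = 745;  R = 1+7 = 8,  c = 745−8² = 681
v_rel = (0, 1),  |v_rel|² = 1;  v_rel·d = (0)·(4) + (1)·(-27) = -27
1·t² + 54·t + 681 = 0  ⇒  m = (-27)² − 1·681 = 48
m = 48 > 0,  v_rel·d = -27 < 0  ⇒  outside

inside=no margin=48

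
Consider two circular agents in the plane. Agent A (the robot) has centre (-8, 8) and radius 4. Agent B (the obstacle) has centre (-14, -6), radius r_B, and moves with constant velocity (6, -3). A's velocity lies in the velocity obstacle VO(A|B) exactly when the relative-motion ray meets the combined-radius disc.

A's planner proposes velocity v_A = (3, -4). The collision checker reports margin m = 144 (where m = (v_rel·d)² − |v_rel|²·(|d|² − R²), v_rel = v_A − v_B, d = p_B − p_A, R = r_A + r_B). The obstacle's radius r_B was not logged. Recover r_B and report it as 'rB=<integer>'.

m = 144
d = (-6, -14);  v_rel = (-3, -1),  |v_rel|² = 10
v_rel×d = (-3)·(-14) − (-1)·(-6) = 36
since m = R²·10 − 36²:  R² = (1296 + 144) / 10 = 144
R = √144 = 12  ⇒  r_B = 12 − 4 = 8

rB=8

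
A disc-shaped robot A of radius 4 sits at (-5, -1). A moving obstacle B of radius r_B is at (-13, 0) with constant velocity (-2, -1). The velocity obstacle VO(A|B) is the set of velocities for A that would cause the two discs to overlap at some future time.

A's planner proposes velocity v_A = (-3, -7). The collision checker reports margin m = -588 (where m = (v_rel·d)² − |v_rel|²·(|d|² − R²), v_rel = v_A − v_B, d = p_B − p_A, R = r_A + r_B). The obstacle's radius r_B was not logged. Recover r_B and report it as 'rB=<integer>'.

m = -588
d = (-8, 1);  v_rel = (-1, -6),  |v_rel|² = 37
v_rel×d = (-1)·(1) − (-6)·(-8) = -49
since m = R²·37 − (-49)²:  R² = (2401 + -588) / 37 = 49
R = √49 = 7  ⇒  r_B = 7 − 4 = 3

rB=3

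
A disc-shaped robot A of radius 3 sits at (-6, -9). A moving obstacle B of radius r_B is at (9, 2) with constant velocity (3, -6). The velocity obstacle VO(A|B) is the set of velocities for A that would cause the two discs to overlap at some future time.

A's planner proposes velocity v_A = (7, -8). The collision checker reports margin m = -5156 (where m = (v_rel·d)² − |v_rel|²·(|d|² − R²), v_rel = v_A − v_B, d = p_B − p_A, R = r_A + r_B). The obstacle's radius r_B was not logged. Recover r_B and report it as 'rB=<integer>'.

m = -5156
d = (15, 11);  v_rel = (4, -2),  |v_rel|² = 20
v_rel×d = (4)·(11) − (-2)·(15) = 74
since m = R²·20 − 74²:  R² = (5476 + -5156) / 20 = 16
R = √16 = 4  ⇒  r_B = 4 − 3 = 1

rB=1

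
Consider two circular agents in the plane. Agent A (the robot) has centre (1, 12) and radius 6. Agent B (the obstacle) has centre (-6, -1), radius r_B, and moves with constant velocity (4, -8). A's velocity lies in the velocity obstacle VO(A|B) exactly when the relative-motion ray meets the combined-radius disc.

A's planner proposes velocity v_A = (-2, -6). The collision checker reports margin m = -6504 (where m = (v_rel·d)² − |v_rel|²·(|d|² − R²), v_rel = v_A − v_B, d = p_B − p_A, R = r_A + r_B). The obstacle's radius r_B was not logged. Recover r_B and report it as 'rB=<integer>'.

m = -6504
d = (-7, -13);  v_rel = (-6, 2),  |v_rel|² = 40
v_rel×d = (-6)·(-13) − (2)·(-7) = 92
since m = R²·40 − 92²:  R² = (8464 + -6504) / 40 = 49
R = √49 = 7  ⇒  r_B = 7 − 6 = 1

rB=1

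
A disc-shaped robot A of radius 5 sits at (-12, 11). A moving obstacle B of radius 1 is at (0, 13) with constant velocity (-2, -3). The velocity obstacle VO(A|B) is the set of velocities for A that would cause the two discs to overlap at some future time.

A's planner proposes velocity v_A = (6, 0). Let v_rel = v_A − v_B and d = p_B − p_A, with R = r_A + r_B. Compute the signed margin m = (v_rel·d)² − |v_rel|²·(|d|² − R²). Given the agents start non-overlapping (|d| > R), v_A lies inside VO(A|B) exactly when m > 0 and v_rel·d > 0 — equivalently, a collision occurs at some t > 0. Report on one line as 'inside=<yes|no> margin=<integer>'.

d = (12, 2),  |d|² = 148;  R = 5+1 = 6,  c = 148−6² = 112
v_rel = (8, 3),  |v_rel|² = 73;  v_rel·d = (8)·(12) + (3)·(2) = 102
73·t² − 204·t + 112 = 0  ⇒  m = 102² − 73·112 = 2228
m = 2228 > 0,  v_rel·d = 102 > 0  ⇒  inside

inside=yes margin=2228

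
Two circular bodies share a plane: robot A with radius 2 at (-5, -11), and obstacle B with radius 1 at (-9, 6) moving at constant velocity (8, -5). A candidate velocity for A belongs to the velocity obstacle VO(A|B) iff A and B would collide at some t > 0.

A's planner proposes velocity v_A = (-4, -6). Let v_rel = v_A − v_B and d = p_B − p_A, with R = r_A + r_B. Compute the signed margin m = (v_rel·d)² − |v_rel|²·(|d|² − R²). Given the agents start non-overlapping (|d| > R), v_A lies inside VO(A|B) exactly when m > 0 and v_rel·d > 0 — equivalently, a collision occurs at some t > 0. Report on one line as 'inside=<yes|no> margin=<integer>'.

d = (-4, 17),  |d|² = 305;  R = 2+1 = 3,  c = 305−3² = 296
v_rel = (-12, -1),  |v_rel|² = 145;  v_rel·d = (-12)·(-4) + (-1)·(17) = 31
145·t² − 62·t + 296 = 0  ⇒  m = 31² − 145·296 = -41959
m = -41959 < 0,  v_rel·d = 31 > 0  ⇒  outside

inside=no margin=-41959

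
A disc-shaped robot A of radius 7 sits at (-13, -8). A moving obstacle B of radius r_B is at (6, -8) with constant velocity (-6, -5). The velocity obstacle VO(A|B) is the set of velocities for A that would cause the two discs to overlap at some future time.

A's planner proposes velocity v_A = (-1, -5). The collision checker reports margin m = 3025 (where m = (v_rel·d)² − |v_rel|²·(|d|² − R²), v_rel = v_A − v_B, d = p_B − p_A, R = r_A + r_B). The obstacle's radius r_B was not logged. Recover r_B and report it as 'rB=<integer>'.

m = 3025
d = (19, 0);  v_rel = (5, 0),  |v_rel|² = 25
v_rel×d = (5)·(0) − (0)·(19) = 0
since m = R²·25 − 0²:  R² = (0 + 3025) / 25 = 121
R = √121 = 11  ⇒  r_B = 11 − 7 = 4

rB=4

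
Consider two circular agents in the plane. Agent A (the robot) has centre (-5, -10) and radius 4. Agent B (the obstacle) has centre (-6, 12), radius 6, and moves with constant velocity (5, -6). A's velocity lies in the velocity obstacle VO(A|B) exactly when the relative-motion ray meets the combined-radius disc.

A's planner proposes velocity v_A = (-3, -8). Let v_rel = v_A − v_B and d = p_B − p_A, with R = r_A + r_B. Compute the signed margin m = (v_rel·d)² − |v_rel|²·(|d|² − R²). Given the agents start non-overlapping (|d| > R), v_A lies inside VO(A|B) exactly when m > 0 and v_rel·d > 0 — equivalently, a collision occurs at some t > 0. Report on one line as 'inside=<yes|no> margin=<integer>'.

d = (-1, 22),  |d|² = 485;  R = 4+6 = 10,  c = 485−10² = 385
v_rel = (-8, -2),  |v_rel|² = 68;  v_rel·d = (-8)·(-1) + (-2)·(22) = -36
68·t² + 72·t + 385 = 0  ⇒  m = (-36)² − 68·385 = -24884
m = -24884 < 0,  v_rel·d = -36 < 0  ⇒  outside

inside=no margin=-24884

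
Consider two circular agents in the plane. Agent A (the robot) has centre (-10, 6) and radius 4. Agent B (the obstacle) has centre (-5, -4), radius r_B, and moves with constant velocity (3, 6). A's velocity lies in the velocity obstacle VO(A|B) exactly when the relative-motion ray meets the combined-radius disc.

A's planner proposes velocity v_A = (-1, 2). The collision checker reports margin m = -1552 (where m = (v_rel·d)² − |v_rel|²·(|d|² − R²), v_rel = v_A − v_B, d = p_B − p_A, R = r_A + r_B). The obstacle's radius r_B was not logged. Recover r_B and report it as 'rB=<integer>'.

m = -1552
d = (5, -10);  v_rel = (-4, -4),  |v_rel|² = 32
v_rel×d = (-4)·(-10) − (-4)·(5) = 60
since m = R²·32 − 60²:  R² = (3600 + -1552) / 32 = 64
R = √64 = 8  ⇒  r_B = 8 − 4 = 4

rB=4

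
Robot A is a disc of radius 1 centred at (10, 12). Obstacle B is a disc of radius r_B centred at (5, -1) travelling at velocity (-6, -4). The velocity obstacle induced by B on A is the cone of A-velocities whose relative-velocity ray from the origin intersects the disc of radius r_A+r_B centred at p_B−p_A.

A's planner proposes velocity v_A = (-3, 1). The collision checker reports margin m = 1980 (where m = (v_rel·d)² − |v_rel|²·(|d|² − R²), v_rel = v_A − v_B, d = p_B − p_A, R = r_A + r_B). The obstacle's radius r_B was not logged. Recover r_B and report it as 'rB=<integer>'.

m = 1980
d = (-5, -13);  v_rel = (3, 5),  |v_rel|² = 34
v_rel×d = (3)·(-13) − (5)·(-5) = -14
since m = R²·34 − (-14)²:  R² = (196 + 1980) / 34 = 64
R = √64 = 8  ⇒  r_B = 8 − 1 = 7

rB=7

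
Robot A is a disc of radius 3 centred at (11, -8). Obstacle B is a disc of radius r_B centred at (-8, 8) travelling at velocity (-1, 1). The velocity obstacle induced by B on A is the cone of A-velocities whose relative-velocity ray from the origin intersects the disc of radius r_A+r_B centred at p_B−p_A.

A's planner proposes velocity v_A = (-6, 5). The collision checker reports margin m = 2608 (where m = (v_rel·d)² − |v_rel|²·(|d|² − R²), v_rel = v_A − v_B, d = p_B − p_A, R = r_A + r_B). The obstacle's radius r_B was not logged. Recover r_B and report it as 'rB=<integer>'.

m = 2608
d = (-19, 16);  v_rel = (-5, 4),  |v_rel|² = 41
v_rel×d = (-5)·(16) − (4)·(-19) = -4
since m = R²·41 − (-4)²:  R² = (16 + 2608) / 41 = 64
R = √64 = 8  ⇒  r_B = 8 − 3 = 5

rB=5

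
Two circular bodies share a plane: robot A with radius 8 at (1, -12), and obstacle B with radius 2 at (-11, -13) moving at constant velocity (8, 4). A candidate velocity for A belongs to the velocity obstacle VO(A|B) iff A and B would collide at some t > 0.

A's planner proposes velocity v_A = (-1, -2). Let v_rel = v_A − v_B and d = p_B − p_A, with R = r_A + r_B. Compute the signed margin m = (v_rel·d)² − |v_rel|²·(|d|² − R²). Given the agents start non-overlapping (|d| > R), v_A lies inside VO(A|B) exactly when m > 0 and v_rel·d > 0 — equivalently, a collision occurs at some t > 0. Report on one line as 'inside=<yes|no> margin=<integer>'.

d = (-12, -1),  |d|² = 145;  R = 8+2 = 10,  c = 145−10² = 45
v_rel = (-9, -6),  |v_rel|² = 117;  v_rel·d = (-9)·(-12) + (-6)·(-1) = 114
117·t² − 228·t + 45 = 0  ⇒  m = 114² − 117·45 = 7731
m = 7731 > 0,  v_rel·d = 114 > 0  ⇒  inside

inside=yes margin=7731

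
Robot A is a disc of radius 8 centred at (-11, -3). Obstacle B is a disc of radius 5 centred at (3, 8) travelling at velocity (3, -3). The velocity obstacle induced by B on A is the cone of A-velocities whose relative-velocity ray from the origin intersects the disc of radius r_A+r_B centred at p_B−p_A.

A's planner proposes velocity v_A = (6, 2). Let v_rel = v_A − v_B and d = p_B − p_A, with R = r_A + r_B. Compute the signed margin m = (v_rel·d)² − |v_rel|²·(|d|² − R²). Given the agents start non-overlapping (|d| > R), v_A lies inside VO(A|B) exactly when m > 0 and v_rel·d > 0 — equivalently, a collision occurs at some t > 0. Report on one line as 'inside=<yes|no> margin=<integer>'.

d = (14, 11),  |d|² = 317;  R = 8+5 = 13,  c = 317−13² = 148
v_rel = (3, 5),  |v_rel|² = 34;  v_rel·d = (3)·(14) + (5)·(11) = 97
34·t² − 194·t + 148 = 0  ⇒  m = 97² − 34·148 = 4377
m = 4377 > 0,  v_rel·d = 97 > 0  ⇒  inside

inside=yes margin=4377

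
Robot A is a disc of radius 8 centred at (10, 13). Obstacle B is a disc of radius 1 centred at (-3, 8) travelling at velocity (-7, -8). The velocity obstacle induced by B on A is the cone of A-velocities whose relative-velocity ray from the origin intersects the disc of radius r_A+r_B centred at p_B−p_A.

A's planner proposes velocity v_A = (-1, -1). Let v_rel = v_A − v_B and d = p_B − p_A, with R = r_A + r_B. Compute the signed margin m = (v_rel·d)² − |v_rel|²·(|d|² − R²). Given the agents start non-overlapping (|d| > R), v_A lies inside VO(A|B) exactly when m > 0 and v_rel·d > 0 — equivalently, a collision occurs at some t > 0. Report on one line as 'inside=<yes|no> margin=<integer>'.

d = (-13, -5),  |d|² = 194;  R = 8+1 = 9,  c = 194−9² = 113
v_rel = (6, 7),  |v_rel|² = 85;  v_rel·d = (6)·(-13) + (7)·(-5) = -113
85·t² + 226·t + 113 = 0  ⇒  m = (-113)² − 85·113 = 3164
m = 3164 > 0,  v_rel·d = -113 < 0  ⇒  outside

inside=no margin=3164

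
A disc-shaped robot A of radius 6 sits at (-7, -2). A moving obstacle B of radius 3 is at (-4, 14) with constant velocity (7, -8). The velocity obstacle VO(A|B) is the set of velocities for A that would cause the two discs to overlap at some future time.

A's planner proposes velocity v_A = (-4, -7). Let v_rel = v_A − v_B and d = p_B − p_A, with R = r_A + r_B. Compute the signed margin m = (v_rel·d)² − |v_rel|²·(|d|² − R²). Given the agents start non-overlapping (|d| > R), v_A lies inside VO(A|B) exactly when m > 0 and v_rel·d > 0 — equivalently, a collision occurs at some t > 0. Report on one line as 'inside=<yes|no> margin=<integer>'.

d = (3, 16),  |d|² = 265;  R = 6+3 = 9,  c = 265−9² = 184
v_rel = (-11, 1),  |v_rel|² = 122;  v_rel·d = (-11)·(3) + (1)·(16) = -17
122·t² + 34·t + 184 = 0  ⇒  m = (-17)² − 122·184 = -22159
m = -22159 < 0,  v_rel·d = -17 < 0  ⇒  outside

inside=no margin=-22159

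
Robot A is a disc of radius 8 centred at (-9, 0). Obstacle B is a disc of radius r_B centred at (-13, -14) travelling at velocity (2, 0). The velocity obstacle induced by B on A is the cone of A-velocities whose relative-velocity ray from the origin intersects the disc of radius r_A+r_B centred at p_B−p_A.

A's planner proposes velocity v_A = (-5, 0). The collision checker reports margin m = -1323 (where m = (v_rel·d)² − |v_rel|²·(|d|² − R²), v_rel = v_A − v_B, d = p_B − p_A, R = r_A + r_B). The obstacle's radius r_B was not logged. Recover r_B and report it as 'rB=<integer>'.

m = -1323
d = (-4, -14);  v_rel = (-7, 0),  |v_rel|² = 49
v_rel×d = (-7)·(-14) − (0)·(-4) = 98
since m = R²·49 − 98²:  R² = (9604 + -1323) / 49 = 169
R = √169 = 13  ⇒  r_B = 13 − 8 = 5

rB=5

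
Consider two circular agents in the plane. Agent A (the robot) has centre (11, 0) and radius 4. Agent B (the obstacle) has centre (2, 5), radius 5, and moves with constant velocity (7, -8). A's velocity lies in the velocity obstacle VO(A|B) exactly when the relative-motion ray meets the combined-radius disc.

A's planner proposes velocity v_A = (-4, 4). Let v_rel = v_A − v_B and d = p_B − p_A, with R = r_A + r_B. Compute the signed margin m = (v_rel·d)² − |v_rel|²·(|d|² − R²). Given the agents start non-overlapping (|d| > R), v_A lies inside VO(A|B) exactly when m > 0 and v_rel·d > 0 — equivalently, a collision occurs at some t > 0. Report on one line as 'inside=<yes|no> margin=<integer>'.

d = (-9, 5),  |d|² = 106;  R = 4+5 = 9,  c = 106−9² = 25
v_rel = (-11, 12),  |v_rel|² = 265;  v_rel·d = (-11)·(-9) + (12)·(5) = 159
265·t² − 318·t + 25 = 0  ⇒  m = 159² − 265·25 = 18656
m = 18656 > 0,  v_rel·d = 159 > 0  ⇒  inside

inside=yes margin=18656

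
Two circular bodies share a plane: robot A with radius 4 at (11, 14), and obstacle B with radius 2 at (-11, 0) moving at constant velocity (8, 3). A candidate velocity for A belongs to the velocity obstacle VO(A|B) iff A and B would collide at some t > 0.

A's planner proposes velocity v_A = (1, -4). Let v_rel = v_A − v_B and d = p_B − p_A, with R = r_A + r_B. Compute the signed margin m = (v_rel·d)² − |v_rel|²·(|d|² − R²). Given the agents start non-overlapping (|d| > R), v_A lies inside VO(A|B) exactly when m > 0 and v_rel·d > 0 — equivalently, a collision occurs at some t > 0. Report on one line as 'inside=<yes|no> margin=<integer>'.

d = (-22, -14),  |d|² = 680;  R = 4+2 = 6,  c = 680−6² = 644
v_rel = (-7, -7),  |v_rel|² = 98;  v_rel·d = (-7)·(-22) + (-7)·(-14) = 252
98·t² − 504·t + 644 = 0  ⇒  m = 252² − 98·644 = 392
m = 392 > 0,  v_rel·d = 252 > 0  ⇒  inside

inside=yes margin=392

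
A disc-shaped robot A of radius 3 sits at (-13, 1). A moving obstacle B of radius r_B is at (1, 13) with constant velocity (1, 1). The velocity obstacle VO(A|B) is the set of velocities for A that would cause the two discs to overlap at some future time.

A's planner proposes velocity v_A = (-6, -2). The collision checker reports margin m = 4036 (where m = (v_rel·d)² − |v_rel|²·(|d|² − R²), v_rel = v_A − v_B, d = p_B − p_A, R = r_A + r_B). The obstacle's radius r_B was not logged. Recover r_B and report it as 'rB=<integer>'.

m = 4036
d = (14, 12);  v_rel = (-7, -3),  |v_rel|² = 58
v_rel×d = (-7)·(12) − (-3)·(14) = -42
since m = R²·58 − (-42)²:  R² = (1764 + 4036) / 58 = 100
R = √100 = 10  ⇒  r_B = 10 − 3 = 7

rB=7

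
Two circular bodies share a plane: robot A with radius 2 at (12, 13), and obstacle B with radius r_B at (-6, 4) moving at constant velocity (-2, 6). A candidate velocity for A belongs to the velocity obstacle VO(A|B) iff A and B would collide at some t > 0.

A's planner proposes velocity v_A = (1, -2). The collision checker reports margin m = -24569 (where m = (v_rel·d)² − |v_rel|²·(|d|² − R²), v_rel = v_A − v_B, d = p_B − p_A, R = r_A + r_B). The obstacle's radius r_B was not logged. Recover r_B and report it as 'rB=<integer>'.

m = -24569
d = (-18, -9);  v_rel = (3, -8),  |v_rel|² = 73
v_rel×d = (3)·(-9) − (-8)·(-18) = -171
since m = R²·73 − (-171)²:  R² = (29241 + -24569) / 73 = 64
R = √64 = 8  ⇒  r_B = 8 − 2 = 6

rB=6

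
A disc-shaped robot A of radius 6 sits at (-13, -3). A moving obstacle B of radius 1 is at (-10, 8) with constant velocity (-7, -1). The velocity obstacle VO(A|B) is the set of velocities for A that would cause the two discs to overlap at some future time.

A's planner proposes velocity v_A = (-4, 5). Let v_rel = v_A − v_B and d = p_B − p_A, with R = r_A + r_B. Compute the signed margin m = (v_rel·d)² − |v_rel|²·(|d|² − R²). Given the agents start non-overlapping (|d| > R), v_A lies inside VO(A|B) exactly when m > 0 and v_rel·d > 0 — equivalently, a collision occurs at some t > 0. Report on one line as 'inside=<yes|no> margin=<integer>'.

d = (3, 11),  |d|² = 130;  R = 6+1 = 7,  c = 130−7² = 81
v_rel = (3, 6),  |v_rel|² = 45;  v_rel·d = (3)·(3) + (6)·(11) = 75
45·t² − 150·t + 81 = 0  ⇒  m = 75² − 45·81 = 1980
m = 1980 > 0,  v_rel·d = 75 > 0  ⇒  inside

inside=yes margin=1980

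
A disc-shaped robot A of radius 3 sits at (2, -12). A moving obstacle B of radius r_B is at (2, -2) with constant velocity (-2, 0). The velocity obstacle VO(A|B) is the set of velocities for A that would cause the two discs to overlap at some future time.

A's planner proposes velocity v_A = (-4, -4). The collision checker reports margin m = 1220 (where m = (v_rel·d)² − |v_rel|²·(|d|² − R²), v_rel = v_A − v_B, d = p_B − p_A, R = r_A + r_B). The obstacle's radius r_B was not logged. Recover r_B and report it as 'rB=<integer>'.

m = 1220
d = (0, 10);  v_rel = (-2, -4),  |v_rel|² = 20
v_rel×d = (-2)·(10) − (-4)·(0) = -20
since m = R²·20 − (-20)²:  R² = (400 + 1220) / 20 = 81
R = √81 = 9  ⇒  r_B = 9 − 3 = 6

rB=6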